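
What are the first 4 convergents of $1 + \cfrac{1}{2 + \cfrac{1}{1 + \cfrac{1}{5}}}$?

Using the convergent recurrence p_i = a_i*p_{i-1} + p_{i-2}, q_i = a_i*q_{i-1} + q_{i-2} with p_{-2}=0, p_{-1}=1, q_{-2}=1, q_{-1}=0:
  i=0: a_0=1, p_0 = 1*1 + 0 = 1, q_0 = 1*0 + 1 = 1.
  i=1: a_1=2, p_1 = 2*1 + 1 = 3, q_1 = 2*1 + 0 = 2.
  i=2: a_2=1, p_2 = 1*3 + 1 = 4, q_2 = 1*2 + 1 = 3.
  i=3: a_3=5, p_3 = 5*4 + 3 = 23, q_3 = 5*3 + 2 = 17.

1/1, 3/2, 4/3, 23/17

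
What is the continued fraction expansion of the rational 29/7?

Run the Euclidean algorithm on 29 and 7; the successive quotients are the partial quotients a_0, a_1, ... (each step inverts the fractional part left over by the previous one):
  29 = 4*7 + 1, so a_0 = 4.
  7 = 7*1 + 0, so a_1 = 7.
The remainder reaches 0 after 2 divisions, so the expansion has 2 partial quotients, read off in order.

[4; 7]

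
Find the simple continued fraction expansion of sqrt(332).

Write x_i = (sqrt(332) + m_i)/d_i with (m_0, d_0) = (0, 1). a_0 = floor(sqrt(332)) = 18, since 18^2 = 324 <= 332 < 361 = 19^2.
Iterate m_{i+1} = d_i*a_i - m_i, d_{i+1} = (332 - m_{i+1}^2)/d_i, a_{i+1} = floor((a_0 + m_{i+1})/d_{i+1}):
  m_1 = 1*18 - 0 = 18, d_1 = (332 - 18^2)/1 = 8/1 = 8, a_1 = floor((18 + 18)/8) = 4.
  m_2 = 8*4 - 18 = 14, d_2 = (332 - 14^2)/8 = 136/8 = 17, a_2 = floor((18 + 14)/17) = 1.
  m_3 = 17*1 - 14 = 3, d_3 = (332 - 3^2)/17 = 323/17 = 19, a_3 = floor((18 + 3)/19) = 1.
  m_4 = 19*1 - 3 = 16, d_4 = (332 - 16^2)/19 = 76/19 = 4, a_4 = floor((18 + 16)/4) = 8.
  m_5 = 4*8 - 16 = 16, d_5 = (332 - 16^2)/4 = 76/4 = 19, a_5 = floor((18 + 16)/19) = 1.
  m_6 = 19*1 - 16 = 3, d_6 = (332 - 3^2)/19 = 323/19 = 17, a_6 = floor((18 + 3)/17) = 1.
  m_7 = 17*1 - 3 = 14, d_7 = (332 - 14^2)/17 = 136/17 = 8, a_7 = floor((18 + 14)/8) = 4.
  m_8 = 8*4 - 14 = 18, d_8 = (332 - 18^2)/8 = 8/8 = 1, a_8 = floor((18 + 18)/1) = 36.
  m_9 = 1*36 - 18 = 18, d_9 = (332 - 18^2)/1 = 8/1 = 8: (m_9, d_9) = (m_1, d_1) = (18, 8), so from here the quotients repeat a_1, ..., a_8; the period length is 8.
Hence the expansion of sqrt(332) is a_0 = 18 followed by the repeating block 4, 1, 1, 8, 1, 1, 4, 36 (period 8).

[18; (4, 1, 1, 8, 1, 1, 4, 36)]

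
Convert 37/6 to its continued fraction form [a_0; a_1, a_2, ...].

Run the Euclidean algorithm on 37 and 6; the successive quotients are the partial quotients a_0, a_1, ... (each step inverts the fractional part left over by the previous one):
  37 = 6*6 + 1, so a_0 = 6.
  6 = 6*1 + 0, so a_1 = 6.
The remainder reaches 0 after 2 divisions, so the expansion has 2 partial quotients, read off in order.

[6; 6]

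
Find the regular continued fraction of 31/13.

[2; 2, 1, 1, 2]

Run the Euclidean algorithm on 31 and 13; the successive quotients are the partial quotients a_0, a_1, ... (each step inverts the fractional part left over by the previous one):
  31 = 2*13 + 5, so a_0 = 2.
  13 = 2*5 + 3, so a_1 = 2.
  5 = 1*3 + 2, so a_2 = 1.
  3 = 1*2 + 1, so a_3 = 1.
  2 = 2*1 + 0, so a_4 = 2.
The remainder reaches 0 after 5 divisions, so the expansion has 5 partial quotients, read off in order.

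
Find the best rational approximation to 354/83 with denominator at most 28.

Expand x = 354/83 as a continued fraction with the Euclidean algorithm:
  354 = 4*83 + 22, so a_0 = 4.
  83 = 3*22 + 17, so a_1 = 3.
  22 = 1*17 + 5, so a_2 = 1.
  17 = 3*5 + 2, so a_3 = 3.
  5 = 2*2 + 1, so a_4 = 2.
  2 = 2*1 + 0, so a_5 = 2.
so x = [4; 3, 1, 3, 2, 2].
Convergents (p_i = a_i*p_{i-1} + p_{i-2}, q_i = a_i*q_{i-1} + q_{i-2} with p_{-2}=0, p_{-1}=1, q_{-2}=1, q_{-1}=0), until the denominator exceeds 28:
  i=0: a_0=4, p_0 = 4*1 + 0 = 4, q_0 = 4*0 + 1 = 1.
  i=1: a_1=3, p_1 = 3*4 + 1 = 13, q_1 = 3*1 + 0 = 3.
  i=2: a_2=1, p_2 = 1*13 + 4 = 17, q_2 = 1*3 + 1 = 4.
  i=3: a_3=3, p_3 = 3*17 + 13 = 64, q_3 = 3*4 + 3 = 15.
  i=4: a_4=2, p_4 = 2*64 + 17 = 145, q_4 = 2*15 + 4 = 34.
q_4 = 34 > 28, so the last convergent with denominator <= 28 is p_3/q_3 = 64/15.
The closest fraction with denominator <= 28 is either p_3/q_3 or the intermediate fraction (k*p_3 + p_2)/(k*q_3 + q_2) with the largest k >= 1 whose denominator stays <= 28; these approach x as k grows, and every other convergent or intermediate fraction in range is farther away.
Largest k: floor((28 - q_2)/q_3) = floor((28 - 4)/15) = 1.
That gives (1*64 + 17)/(1*15 + 4) = 81/19.
Compare the errors: |x - 64/15| = |354*15 - 64*83|/(83*15) = 2/1245, and |x - 81/19| = |354*19 - 81*83|/(83*19) = 3/1577.
Cross-multiplying, 2*1577 = 3154 < 3735 = 3*1245, so 2/1245 is smaller: the convergent 64/15 is closer to x than 81/19.

64/15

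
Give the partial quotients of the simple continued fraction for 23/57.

Run the Euclidean algorithm on 23 and 57; the successive quotients are the partial quotients a_0, a_1, ... (each step inverts the fractional part left over by the previous one):
  23 = 0*57 + 23, so a_0 = 0.
  57 = 2*23 + 11, so a_1 = 2.
  23 = 2*11 + 1, so a_2 = 2.
  11 = 11*1 + 0, so a_3 = 11.
The remainder reaches 0 after 4 divisions, so the expansion has 4 partial quotients, read off in order.

[0; 2, 2, 11]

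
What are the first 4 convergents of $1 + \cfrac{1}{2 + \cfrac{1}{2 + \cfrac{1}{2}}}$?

1/1, 3/2, 7/5, 17/12

Using the convergent recurrence p_i = a_i*p_{i-1} + p_{i-2}, q_i = a_i*q_{i-1} + q_{i-2} with p_{-2}=0, p_{-1}=1, q_{-2}=1, q_{-1}=0:
  i=0: a_0=1, p_0 = 1*1 + 0 = 1, q_0 = 1*0 + 1 = 1.
  i=1: a_1=2, p_1 = 2*1 + 1 = 3, q_1 = 2*1 + 0 = 2.
  i=2: a_2=2, p_2 = 2*3 + 1 = 7, q_2 = 2*2 + 1 = 5.
  i=3: a_3=2, p_3 = 2*7 + 3 = 17, q_3 = 2*5 + 2 = 12.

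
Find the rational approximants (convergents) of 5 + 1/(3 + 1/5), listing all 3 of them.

Using the convergent recurrence p_i = a_i*p_{i-1} + p_{i-2}, q_i = a_i*q_{i-1} + q_{i-2} with p_{-2}=0, p_{-1}=1, q_{-2}=1, q_{-1}=0:
  i=0: a_0=5, p_0 = 5*1 + 0 = 5, q_0 = 5*0 + 1 = 1.
  i=1: a_1=3, p_1 = 3*5 + 1 = 16, q_1 = 3*1 + 0 = 3.
  i=2: a_2=5, p_2 = 5*16 + 5 = 85, q_2 = 5*3 + 1 = 16.

5/1, 16/3, 85/16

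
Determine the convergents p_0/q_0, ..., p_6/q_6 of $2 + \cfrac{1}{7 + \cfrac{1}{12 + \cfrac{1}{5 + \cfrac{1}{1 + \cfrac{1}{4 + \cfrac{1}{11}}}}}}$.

Using the convergent recurrence p_i = a_i*p_{i-1} + p_{i-2}, q_i = a_i*q_{i-1} + q_{i-2} with p_{-2}=0, p_{-1}=1, q_{-2}=1, q_{-1}=0:
  i=0: a_0=2, p_0 = 2*1 + 0 = 2, q_0 = 2*0 + 1 = 1.
  i=1: a_1=7, p_1 = 7*2 + 1 = 15, q_1 = 7*1 + 0 = 7.
  i=2: a_2=12, p_2 = 12*15 + 2 = 182, q_2 = 12*7 + 1 = 85.
  i=3: a_3=5, p_3 = 5*182 + 15 = 925, q_3 = 5*85 + 7 = 432.
  i=4: a_4=1, p_4 = 1*925 + 182 = 1107, q_4 = 1*432 + 85 = 517.
  i=5: a_5=4, p_5 = 4*1107 + 925 = 5353, q_5 = 4*517 + 432 = 2500.
  i=6: a_6=11, p_6 = 11*5353 + 1107 = 59990, q_6 = 11*2500 + 517 = 28017.

2/1, 15/7, 182/85, 925/432, 1107/517, 5353/2500, 59990/28017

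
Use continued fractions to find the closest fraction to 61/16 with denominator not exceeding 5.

19/5

Expand x = 61/16 as a continued fraction with the Euclidean algorithm:
  61 = 3*16 + 13, so a_0 = 3.
  16 = 1*13 + 3, so a_1 = 1.
  13 = 4*3 + 1, so a_2 = 4.
  3 = 3*1 + 0, so a_3 = 3.
so x = [3; 1, 4, 3].
Convergents (p_i = a_i*p_{i-1} + p_{i-2}, q_i = a_i*q_{i-1} + q_{i-2} with p_{-2}=0, p_{-1}=1, q_{-2}=1, q_{-1}=0), until the denominator exceeds 5:
  i=0: a_0=3, p_0 = 3*1 + 0 = 3, q_0 = 3*0 + 1 = 1.
  i=1: a_1=1, p_1 = 1*3 + 1 = 4, q_1 = 1*1 + 0 = 1.
  i=2: a_2=4, p_2 = 4*4 + 3 = 19, q_2 = 4*1 + 1 = 5.
  i=3: a_3=3, p_3 = 3*19 + 4 = 61, q_3 = 3*5 + 1 = 16.
q_3 = 16 > 5, so the last convergent with denominator <= 5 is p_2/q_2 = 19/5.
The closest fraction with denominator <= 5 is either p_2/q_2 or the intermediate fraction (k*p_2 + p_1)/(k*q_2 + q_1) with the largest k >= 1 whose denominator stays <= 5; these approach x as k grows, and every other convergent or intermediate fraction in range is farther away.
Largest k: floor((5 - q_1)/q_2) = floor((5 - 1)/5) = 0.
Since k = 0, no intermediate fraction beyond p_2/q_2 has denominator <= 5, so the convergent 19/5 is the closest (its error is |61*5 - 19*16|/(16*5) = 1/80).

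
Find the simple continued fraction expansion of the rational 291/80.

Run the Euclidean algorithm on 291 and 80; the successive quotients are the partial quotients a_0, a_1, ... (each step inverts the fractional part left over by the previous one):
  291 = 3*80 + 51, so a_0 = 3.
  80 = 1*51 + 29, so a_1 = 1.
  51 = 1*29 + 22, so a_2 = 1.
  29 = 1*22 + 7, so a_3 = 1.
  22 = 3*7 + 1, so a_4 = 3.
  7 = 7*1 + 0, so a_5 = 7.
The remainder reaches 0 after 6 divisions, so the expansion has 6 partial quotients, read off in order.

[3; 1, 1, 1, 3, 7]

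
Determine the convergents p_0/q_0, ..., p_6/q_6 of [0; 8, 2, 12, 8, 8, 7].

0/1, 1/8, 2/17, 25/212, 202/1713, 1641/13916, 11689/99125

Using the convergent recurrence p_i = a_i*p_{i-1} + p_{i-2}, q_i = a_i*q_{i-1} + q_{i-2} with p_{-2}=0, p_{-1}=1, q_{-2}=1, q_{-1}=0:
  i=0: a_0=0, p_0 = 0*1 + 0 = 0, q_0 = 0*0 + 1 = 1.
  i=1: a_1=8, p_1 = 8*0 + 1 = 1, q_1 = 8*1 + 0 = 8.
  i=2: a_2=2, p_2 = 2*1 + 0 = 2, q_2 = 2*8 + 1 = 17.
  i=3: a_3=12, p_3 = 12*2 + 1 = 25, q_3 = 12*17 + 8 = 212.
  i=4: a_4=8, p_4 = 8*25 + 2 = 202, q_4 = 8*212 + 17 = 1713.
  i=5: a_5=8, p_5 = 8*202 + 25 = 1641, q_5 = 8*1713 + 212 = 13916.
  i=6: a_6=7, p_6 = 7*1641 + 202 = 11689, q_6 = 7*13916 + 1713 = 99125.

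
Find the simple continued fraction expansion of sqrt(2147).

Write x_i = (sqrt(2147) + m_i)/d_i with (m_0, d_0) = (0, 1). a_0 = floor(sqrt(2147)) = 46, since 46^2 = 2116 <= 2147 < 2209 = 47^2.
Iterate m_{i+1} = d_i*a_i - m_i, d_{i+1} = (2147 - m_{i+1}^2)/d_i, a_{i+1} = floor((a_0 + m_{i+1})/d_{i+1}):
  m_1 = 1*46 - 0 = 46, d_1 = (2147 - 46^2)/1 = 31/1 = 31, a_1 = floor((46 + 46)/31) = 2.
  m_2 = 31*2 - 46 = 16, d_2 = (2147 - 16^2)/31 = 1891/31 = 61, a_2 = floor((46 + 16)/61) = 1.
  m_3 = 61*1 - 16 = 45, d_3 = (2147 - 45^2)/61 = 122/61 = 2, a_3 = floor((46 + 45)/2) = 45.
  m_4 = 2*45 - 45 = 45, d_4 = (2147 - 45^2)/2 = 122/2 = 61, a_4 = floor((46 + 45)/61) = 1.
  m_5 = 61*1 - 45 = 16, d_5 = (2147 - 16^2)/61 = 1891/61 = 31, a_5 = floor((46 + 16)/31) = 2.
  m_6 = 31*2 - 16 = 46, d_6 = (2147 - 46^2)/31 = 31/31 = 1, a_6 = floor((46 + 46)/1) = 92.
  m_7 = 1*92 - 46 = 46, d_7 = (2147 - 46^2)/1 = 31/1 = 31: (m_7, d_7) = (m_1, d_1) = (46, 31), so from here the quotients repeat a_1, ..., a_6; the period length is 6.
Hence the expansion of sqrt(2147) is a_0 = 46 followed by the repeating block 2, 1, 45, 1, 2, 92 (period 6).

[46; (2, 1, 45, 1, 2, 92)]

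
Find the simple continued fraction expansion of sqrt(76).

[8; (1, 2, 1, 1, 5, 4, 5, 1, 1, 2, 1, 16)]

Write x_i = (sqrt(76) + m_i)/d_i with (m_0, d_0) = (0, 1). a_0 = floor(sqrt(76)) = 8, since 8^2 = 64 <= 76 < 81 = 9^2.
Iterate m_{i+1} = d_i*a_i - m_i, d_{i+1} = (76 - m_{i+1}^2)/d_i, a_{i+1} = floor((a_0 + m_{i+1})/d_{i+1}):
  m_1 = 1*8 - 0 = 8, d_1 = (76 - 8^2)/1 = 12/1 = 12, a_1 = floor((8 + 8)/12) = 1.
  m_2 = 12*1 - 8 = 4, d_2 = (76 - 4^2)/12 = 60/12 = 5, a_2 = floor((8 + 4)/5) = 2.
  m_3 = 5*2 - 4 = 6, d_3 = (76 - 6^2)/5 = 40/5 = 8, a_3 = floor((8 + 6)/8) = 1.
  m_4 = 8*1 - 6 = 2, d_4 = (76 - 2^2)/8 = 72/8 = 9, a_4 = floor((8 + 2)/9) = 1.
  m_5 = 9*1 - 2 = 7, d_5 = (76 - 7^2)/9 = 27/9 = 3, a_5 = floor((8 + 7)/3) = 5.
  m_6 = 3*5 - 7 = 8, d_6 = (76 - 8^2)/3 = 12/3 = 4, a_6 = floor((8 + 8)/4) = 4.
  m_7 = 4*4 - 8 = 8, d_7 = (76 - 8^2)/4 = 12/4 = 3, a_7 = floor((8 + 8)/3) = 5.
  m_8 = 3*5 - 8 = 7, d_8 = (76 - 7^2)/3 = 27/3 = 9, a_8 = floor((8 + 7)/9) = 1.
  m_9 = 9*1 - 7 = 2, d_9 = (76 - 2^2)/9 = 72/9 = 8, a_9 = floor((8 + 2)/8) = 1.
  m_10 = 8*1 - 2 = 6, d_10 = (76 - 6^2)/8 = 40/8 = 5, a_10 = floor((8 + 6)/5) = 2.
  m_11 = 5*2 - 6 = 4, d_11 = (76 - 4^2)/5 = 60/5 = 12, a_11 = floor((8 + 4)/12) = 1.
  m_12 = 12*1 - 4 = 8, d_12 = (76 - 8^2)/12 = 12/12 = 1, a_12 = floor((8 + 8)/1) = 16.
  m_13 = 1*16 - 8 = 8, d_13 = (76 - 8^2)/1 = 12/1 = 12: (m_13, d_13) = (m_1, d_1) = (8, 12), so from here the quotients repeat a_1, ..., a_12; the period length is 12.
Hence the expansion of sqrt(76) is a_0 = 8 followed by the repeating block 1, 2, 1, 1, 5, 4, 5, 1, 1, 2, 1, 16 (period 12).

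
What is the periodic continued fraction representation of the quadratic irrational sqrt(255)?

Write x_i = (sqrt(255) + m_i)/d_i with (m_0, d_0) = (0, 1). a_0 = floor(sqrt(255)) = 15, since 15^2 = 225 <= 255 < 256 = 16^2.
Iterate m_{i+1} = d_i*a_i - m_i, d_{i+1} = (255 - m_{i+1}^2)/d_i, a_{i+1} = floor((a_0 + m_{i+1})/d_{i+1}):
  m_1 = 1*15 - 0 = 15, d_1 = (255 - 15^2)/1 = 30/1 = 30, a_1 = floor((15 + 15)/30) = 1.
  m_2 = 30*1 - 15 = 15, d_2 = (255 - 15^2)/30 = 30/30 = 1, a_2 = floor((15 + 15)/1) = 30.
  m_3 = 1*30 - 15 = 15, d_3 = (255 - 15^2)/1 = 30/1 = 30: (m_3, d_3) = (m_1, d_1) = (15, 30), so from here the quotients repeat a_1, a_2; the period length is 2.
Hence the expansion of sqrt(255) is a_0 = 15 followed by the repeating block 1, 30 (period 2).

[15; (1, 30)]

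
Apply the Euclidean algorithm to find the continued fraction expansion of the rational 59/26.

Run the Euclidean algorithm on 59 and 26; the successive quotients are the partial quotients a_0, a_1, ... (each step inverts the fractional part left over by the previous one):
  59 = 2*26 + 7, so a_0 = 2.
  26 = 3*7 + 5, so a_1 = 3.
  7 = 1*5 + 2, so a_2 = 1.
  5 = 2*2 + 1, so a_3 = 2.
  2 = 2*1 + 0, so a_4 = 2.
The remainder reaches 0 after 5 divisions, so the expansion has 5 partial quotients, read off in order.

[2; 3, 1, 2, 2]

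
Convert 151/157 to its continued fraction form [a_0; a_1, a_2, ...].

Run the Euclidean algorithm on 151 and 157; the successive quotients are the partial quotients a_0, a_1, ... (each step inverts the fractional part left over by the previous one):
  151 = 0*157 + 151, so a_0 = 0.
  157 = 1*151 + 6, so a_1 = 1.
  151 = 25*6 + 1, so a_2 = 25.
  6 = 6*1 + 0, so a_3 = 6.
The remainder reaches 0 after 4 divisions, so the expansion has 4 partial quotients, read off in order.

[0; 1, 25, 6]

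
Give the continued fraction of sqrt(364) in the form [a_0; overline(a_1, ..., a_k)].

[19; overline(12, 1, 2, 3, 1, 8, 1, 3, 2, 1, 12, 38)]

Write x_i = (sqrt(364) + m_i)/d_i with (m_0, d_0) = (0, 1). a_0 = floor(sqrt(364)) = 19, since 19^2 = 361 <= 364 < 400 = 20^2.
Iterate m_{i+1} = d_i*a_i - m_i, d_{i+1} = (364 - m_{i+1}^2)/d_i, a_{i+1} = floor((a_0 + m_{i+1})/d_{i+1}):
  m_1 = 1*19 - 0 = 19, d_1 = (364 - 19^2)/1 = 3/1 = 3, a_1 = floor((19 + 19)/3) = 12.
  m_2 = 3*12 - 19 = 17, d_2 = (364 - 17^2)/3 = 75/3 = 25, a_2 = floor((19 + 17)/25) = 1.
  m_3 = 25*1 - 17 = 8, d_3 = (364 - 8^2)/25 = 300/25 = 12, a_3 = floor((19 + 8)/12) = 2.
  m_4 = 12*2 - 8 = 16, d_4 = (364 - 16^2)/12 = 108/12 = 9, a_4 = floor((19 + 16)/9) = 3.
  m_5 = 9*3 - 16 = 11, d_5 = (364 - 11^2)/9 = 243/9 = 27, a_5 = floor((19 + 11)/27) = 1.
  m_6 = 27*1 - 11 = 16, d_6 = (364 - 16^2)/27 = 108/27 = 4, a_6 = floor((19 + 16)/4) = 8.
  m_7 = 4*8 - 16 = 16, d_7 = (364 - 16^2)/4 = 108/4 = 27, a_7 = floor((19 + 16)/27) = 1.
  m_8 = 27*1 - 16 = 11, d_8 = (364 - 11^2)/27 = 243/27 = 9, a_8 = floor((19 + 11)/9) = 3.
  m_9 = 9*3 - 11 = 16, d_9 = (364 - 16^2)/9 = 108/9 = 12, a_9 = floor((19 + 16)/12) = 2.
  m_10 = 12*2 - 16 = 8, d_10 = (364 - 8^2)/12 = 300/12 = 25, a_10 = floor((19 + 8)/25) = 1.
  m_11 = 25*1 - 8 = 17, d_11 = (364 - 17^2)/25 = 75/25 = 3, a_11 = floor((19 + 17)/3) = 12.
  m_12 = 3*12 - 17 = 19, d_12 = (364 - 19^2)/3 = 3/3 = 1, a_12 = floor((19 + 19)/1) = 38.
  m_13 = 1*38 - 19 = 19, d_13 = (364 - 19^2)/1 = 3/1 = 3: (m_13, d_13) = (m_1, d_1) = (19, 3), so from here the quotients repeat a_1, ..., a_12; the period length is 12.
Hence the expansion of sqrt(364) is a_0 = 19 followed by the repeating block 12, 1, 2, 3, 1, 8, 1, 3, 2, 1, 12, 38 (period 12).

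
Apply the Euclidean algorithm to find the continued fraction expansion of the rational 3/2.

Run the Euclidean algorithm on 3 and 2; the successive quotients are the partial quotients a_0, a_1, ... (each step inverts the fractional part left over by the previous one):
  3 = 1*2 + 1, so a_0 = 1.
  2 = 2*1 + 0, so a_1 = 2.
The remainder reaches 0 after 2 divisions, so the expansion has 2 partial quotients, read off in order.

[1; 2]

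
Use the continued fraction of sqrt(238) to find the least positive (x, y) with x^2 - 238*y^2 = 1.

First expand sqrt(238) as a continued fraction. With x_i = (sqrt(238) + m_i)/d_i and (m_0, d_0) = (0, 1): a_0 = floor(sqrt(238)) = 15, since 15^2 = 225 <= 238 < 256 = 16^2.
Iterate m_{i+1} = d_i*a_i - m_i, d_{i+1} = (238 - m_{i+1}^2)/d_i, a_{i+1} = floor((a_0 + m_{i+1})/d_{i+1}):
  m_1 = 1*15 - 0 = 15, d_1 = (238 - 15^2)/1 = 13/1 = 13, a_1 = floor((15 + 15)/13) = 2.
  m_2 = 13*2 - 15 = 11, d_2 = (238 - 11^2)/13 = 117/13 = 9, a_2 = floor((15 + 11)/9) = 2.
  m_3 = 9*2 - 11 = 7, d_3 = (238 - 7^2)/9 = 189/9 = 21, a_3 = floor((15 + 7)/21) = 1.
  m_4 = 21*1 - 7 = 14, d_4 = (238 - 14^2)/21 = 42/21 = 2, a_4 = floor((15 + 14)/2) = 14.
  m_5 = 2*14 - 14 = 14, d_5 = (238 - 14^2)/2 = 42/2 = 21, a_5 = floor((15 + 14)/21) = 1.
  m_6 = 21*1 - 14 = 7, d_6 = (238 - 7^2)/21 = 189/21 = 9, a_6 = floor((15 + 7)/9) = 2.
  m_7 = 9*2 - 7 = 11, d_7 = (238 - 11^2)/9 = 117/9 = 13, a_7 = floor((15 + 11)/13) = 2.
  m_8 = 13*2 - 11 = 15, d_8 = (238 - 15^2)/13 = 13/13 = 1, a_8 = floor((15 + 15)/1) = 30.
  m_9 = 1*30 - 15 = 15, d_9 = (238 - 15^2)/1 = 13/1 = 13: (m_9, d_9) = (m_1, d_1) = (15, 13), so from here the quotients repeat a_1, ..., a_8; the period length is 8.
So sqrt(238) = [15; (2, 2, 1, 14, 1, 2, 2, 30)] with period length k = 8.
k is even, so the fundamental solution of x^2 - 238y^2 = 1 is (p_{k-1}, q_{k-1}) = (p_7, q_7); compute convergents through index 7.
Convergents (p_i = a_i*p_{i-1} + p_{i-2}, q_i = a_i*q_{i-1} + q_{i-2} with p_{-2}=0, p_{-1}=1, q_{-2}=1, q_{-1}=0):
  i=0: a_0=15, p_0 = 15*1 + 0 = 15, q_0 = 15*0 + 1 = 1.
  i=1: a_1=2, p_1 = 2*15 + 1 = 31, q_1 = 2*1 + 0 = 2.
  i=2: a_2=2, p_2 = 2*31 + 15 = 77, q_2 = 2*2 + 1 = 5.
  i=3: a_3=1, p_3 = 1*77 + 31 = 108, q_3 = 1*5 + 2 = 7.
  i=4: a_4=14, p_4 = 14*108 + 77 = 1589, q_4 = 14*7 + 5 = 103.
  i=5: a_5=1, p_5 = 1*1589 + 108 = 1697, q_5 = 1*103 + 7 = 110.
  i=6: a_6=2, p_6 = 2*1697 + 1589 = 4983, q_6 = 2*110 + 103 = 323.
  i=7: a_7=2, p_7 = 2*4983 + 1697 = 11663, q_7 = 2*323 + 110 = 756.
Check: 11663^2 - 238*756^2 = 136025569 - 136025568 = 1, so (x, y) = (11663, 756) solves the equation, and by the theorem it is the least positive solution.

(x, y) = (11663, 756)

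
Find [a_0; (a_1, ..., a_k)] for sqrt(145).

[12; (24)]

Write x_i = (sqrt(145) + m_i)/d_i with (m_0, d_0) = (0, 1). a_0 = floor(sqrt(145)) = 12, since 12^2 = 144 <= 145 < 169 = 13^2.
Iterate m_{i+1} = d_i*a_i - m_i, d_{i+1} = (145 - m_{i+1}^2)/d_i, a_{i+1} = floor((a_0 + m_{i+1})/d_{i+1}):
  m_1 = 1*12 - 0 = 12, d_1 = (145 - 12^2)/1 = 1/1 = 1, a_1 = floor((12 + 12)/1) = 24.
  m_2 = 1*24 - 12 = 12, d_2 = (145 - 12^2)/1 = 1/1 = 1: (m_2, d_2) = (m_1, d_1) = (12, 1), so from here the quotient a_1 repeats; the period length is 1.
Hence the expansion of sqrt(145) is a_0 = 12 followed by the repeating block 24 (period 1).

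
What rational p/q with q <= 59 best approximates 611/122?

5/1

Expand x = 611/122 as a continued fraction with the Euclidean algorithm:
  611 = 5*122 + 1, so a_0 = 5.
  122 = 122*1 + 0, so a_1 = 122.
so x = [5; 122].
Convergents (p_i = a_i*p_{i-1} + p_{i-2}, q_i = a_i*q_{i-1} + q_{i-2} with p_{-2}=0, p_{-1}=1, q_{-2}=1, q_{-1}=0), until the denominator exceeds 59:
  i=0: a_0=5, p_0 = 5*1 + 0 = 5, q_0 = 5*0 + 1 = 1.
  i=1: a_1=122, p_1 = 122*5 + 1 = 611, q_1 = 122*1 + 0 = 122.
q_1 = 122 > 59, so the last convergent with denominator <= 59 is p_0/q_0 = 5/1.
The closest fraction with denominator <= 59 is either p_0/q_0 or the intermediate fraction (k*p_0 + p_{-1})/(k*q_0 + q_{-1}) with the largest k >= 1 whose denominator stays <= 59; these approach x as k grows, and every other convergent or intermediate fraction in range is farther away.
Largest k: floor((59 - q_{-1})/q_0) = floor((59 - 0)/1) = 59 (using the seeds p_{-1} = 1, q_{-1} = 0).
That gives (59*5 + 1)/(59*1 + 0) = 296/59.
Compare the errors: |x - 5/1| = |611*1 - 5*122|/(122*1) = 1/122, and |x - 296/59| = |611*59 - 296*122|/(122*59) = 63/7198.
Cross-multiplying, 1*7198 = 7198 < 7686 = 63*122, so 1/122 is smaller: the convergent 5/1 is closer to x than 296/59.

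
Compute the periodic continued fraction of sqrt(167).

[12; (1, 11, 1, 24)]

Write x_i = (sqrt(167) + m_i)/d_i with (m_0, d_0) = (0, 1). a_0 = floor(sqrt(167)) = 12, since 12^2 = 144 <= 167 < 169 = 13^2.
Iterate m_{i+1} = d_i*a_i - m_i, d_{i+1} = (167 - m_{i+1}^2)/d_i, a_{i+1} = floor((a_0 + m_{i+1})/d_{i+1}):
  m_1 = 1*12 - 0 = 12, d_1 = (167 - 12^2)/1 = 23/1 = 23, a_1 = floor((12 + 12)/23) = 1.
  m_2 = 23*1 - 12 = 11, d_2 = (167 - 11^2)/23 = 46/23 = 2, a_2 = floor((12 + 11)/2) = 11.
  m_3 = 2*11 - 11 = 11, d_3 = (167 - 11^2)/2 = 46/2 = 23, a_3 = floor((12 + 11)/23) = 1.
  m_4 = 23*1 - 11 = 12, d_4 = (167 - 12^2)/23 = 23/23 = 1, a_4 = floor((12 + 12)/1) = 24.
  m_5 = 1*24 - 12 = 12, d_5 = (167 - 12^2)/1 = 23/1 = 23: (m_5, d_5) = (m_1, d_1) = (12, 23), so from here the quotients repeat a_1, ..., a_4; the period length is 4.
Hence the expansion of sqrt(167) is a_0 = 12 followed by the repeating block 1, 11, 1, 24 (period 4).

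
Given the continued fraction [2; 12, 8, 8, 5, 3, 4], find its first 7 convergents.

Using the convergent recurrence p_i = a_i*p_{i-1} + p_{i-2}, q_i = a_i*q_{i-1} + q_{i-2} with p_{-2}=0, p_{-1}=1, q_{-2}=1, q_{-1}=0:
  i=0: a_0=2, p_0 = 2*1 + 0 = 2, q_0 = 2*0 + 1 = 1.
  i=1: a_1=12, p_1 = 12*2 + 1 = 25, q_1 = 12*1 + 0 = 12.
  i=2: a_2=8, p_2 = 8*25 + 2 = 202, q_2 = 8*12 + 1 = 97.
  i=3: a_3=8, p_3 = 8*202 + 25 = 1641, q_3 = 8*97 + 12 = 788.
  i=4: a_4=5, p_4 = 5*1641 + 202 = 8407, q_4 = 5*788 + 97 = 4037.
  i=5: a_5=3, p_5 = 3*8407 + 1641 = 26862, q_5 = 3*4037 + 788 = 12899.
  i=6: a_6=4, p_6 = 4*26862 + 8407 = 115855, q_6 = 4*12899 + 4037 = 55633.

2/1, 25/12, 202/97, 1641/788, 8407/4037, 26862/12899, 115855/55633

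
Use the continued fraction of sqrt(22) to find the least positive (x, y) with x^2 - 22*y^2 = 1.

(x, y) = (197, 42)

First expand sqrt(22) as a continued fraction. With x_i = (sqrt(22) + m_i)/d_i and (m_0, d_0) = (0, 1): a_0 = floor(sqrt(22)) = 4, since 4^2 = 16 <= 22 < 25 = 5^2.
Iterate m_{i+1} = d_i*a_i - m_i, d_{i+1} = (22 - m_{i+1}^2)/d_i, a_{i+1} = floor((a_0 + m_{i+1})/d_{i+1}):
  m_1 = 1*4 - 0 = 4, d_1 = (22 - 4^2)/1 = 6/1 = 6, a_1 = floor((4 + 4)/6) = 1.
  m_2 = 6*1 - 4 = 2, d_2 = (22 - 2^2)/6 = 18/6 = 3, a_2 = floor((4 + 2)/3) = 2.
  m_3 = 3*2 - 2 = 4, d_3 = (22 - 4^2)/3 = 6/3 = 2, a_3 = floor((4 + 4)/2) = 4.
  m_4 = 2*4 - 4 = 4, d_4 = (22 - 4^2)/2 = 6/2 = 3, a_4 = floor((4 + 4)/3) = 2.
  m_5 = 3*2 - 4 = 2, d_5 = (22 - 2^2)/3 = 18/3 = 6, a_5 = floor((4 + 2)/6) = 1.
  m_6 = 6*1 - 2 = 4, d_6 = (22 - 4^2)/6 = 6/6 = 1, a_6 = floor((4 + 4)/1) = 8.
  m_7 = 1*8 - 4 = 4, d_7 = (22 - 4^2)/1 = 6/1 = 6: (m_7, d_7) = (m_1, d_1) = (4, 6), so from here the quotients repeat a_1, ..., a_6; the period length is 6.
So sqrt(22) = [4; (1, 2, 4, 2, 1, 8)] with period length k = 6.
k is even, so the fundamental solution of x^2 - 22y^2 = 1 is (p_{k-1}, q_{k-1}) = (p_5, q_5); compute convergents through index 5.
Convergents (p_i = a_i*p_{i-1} + p_{i-2}, q_i = a_i*q_{i-1} + q_{i-2} with p_{-2}=0, p_{-1}=1, q_{-2}=1, q_{-1}=0):
  i=0: a_0=4, p_0 = 4*1 + 0 = 4, q_0 = 4*0 + 1 = 1.
  i=1: a_1=1, p_1 = 1*4 + 1 = 5, q_1 = 1*1 + 0 = 1.
  i=2: a_2=2, p_2 = 2*5 + 4 = 14, q_2 = 2*1 + 1 = 3.
  i=3: a_3=4, p_3 = 4*14 + 5 = 61, q_3 = 4*3 + 1 = 13.
  i=4: a_4=2, p_4 = 2*61 + 14 = 136, q_4 = 2*13 + 3 = 29.
  i=5: a_5=1, p_5 = 1*136 + 61 = 197, q_5 = 1*29 + 13 = 42.
Check: 197^2 - 22*42^2 = 38809 - 38808 = 1, so (x, y) = (197, 42) solves the equation, and by the theorem it is the least positive solution.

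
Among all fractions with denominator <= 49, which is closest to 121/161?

3/4

Expand x = 121/161 as a continued fraction with the Euclidean algorithm:
  121 = 0*161 + 121, so a_0 = 0.
  161 = 1*121 + 40, so a_1 = 1.
  121 = 3*40 + 1, so a_2 = 3.
  40 = 40*1 + 0, so a_3 = 40.
so x = [0; 1, 3, 40].
Convergents (p_i = a_i*p_{i-1} + p_{i-2}, q_i = a_i*q_{i-1} + q_{i-2} with p_{-2}=0, p_{-1}=1, q_{-2}=1, q_{-1}=0), until the denominator exceeds 49:
  i=0: a_0=0, p_0 = 0*1 + 0 = 0, q_0 = 0*0 + 1 = 1.
  i=1: a_1=1, p_1 = 1*0 + 1 = 1, q_1 = 1*1 + 0 = 1.
  i=2: a_2=3, p_2 = 3*1 + 0 = 3, q_2 = 3*1 + 1 = 4.
  i=3: a_3=40, p_3 = 40*3 + 1 = 121, q_3 = 40*4 + 1 = 161.
q_3 = 161 > 49, so the last convergent with denominator <= 49 is p_2/q_2 = 3/4.
The closest fraction with denominator <= 49 is either p_2/q_2 or the intermediate fraction (k*p_2 + p_1)/(k*q_2 + q_1) with the largest k >= 1 whose denominator stays <= 49; these approach x as k grows, and every other convergent or intermediate fraction in range is farther away.
Largest k: floor((49 - q_1)/q_2) = floor((49 - 1)/4) = 12.
That gives (12*3 + 1)/(12*4 + 1) = 37/49.
Compare the errors: |x - 3/4| = |121*4 - 3*161|/(161*4) = 1/644, and |x - 37/49| = |121*49 - 37*161|/(161*49) = 28/7889.
Cross-multiplying, 1*7889 = 7889 < 18032 = 28*644, so 1/644 is smaller: the convergent 3/4 is closer to x than 37/49.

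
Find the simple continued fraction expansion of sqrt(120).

Write x_i = (sqrt(120) + m_i)/d_i with (m_0, d_0) = (0, 1). a_0 = floor(sqrt(120)) = 10, since 10^2 = 100 <= 120 < 121 = 11^2.
Iterate m_{i+1} = d_i*a_i - m_i, d_{i+1} = (120 - m_{i+1}^2)/d_i, a_{i+1} = floor((a_0 + m_{i+1})/d_{i+1}):
  m_1 = 1*10 - 0 = 10, d_1 = (120 - 10^2)/1 = 20/1 = 20, a_1 = floor((10 + 10)/20) = 1.
  m_2 = 20*1 - 10 = 10, d_2 = (120 - 10^2)/20 = 20/20 = 1, a_2 = floor((10 + 10)/1) = 20.
  m_3 = 1*20 - 10 = 10, d_3 = (120 - 10^2)/1 = 20/1 = 20: (m_3, d_3) = (m_1, d_1) = (10, 20), so from here the quotients repeat a_1, a_2; the period length is 2.
Hence the expansion of sqrt(120) is a_0 = 10 followed by the repeating block 1, 20 (period 2).

[10; (1, 20)]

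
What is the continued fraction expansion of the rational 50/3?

Run the Euclidean algorithm on 50 and 3; the successive quotients are the partial quotients a_0, a_1, ... (each step inverts the fractional part left over by the previous one):
  50 = 16*3 + 2, so a_0 = 16.
  3 = 1*2 + 1, so a_1 = 1.
  2 = 2*1 + 0, so a_2 = 2.
The remainder reaches 0 after 3 divisions, so the expansion has 3 partial quotients, read off in order.

[16; 1, 2]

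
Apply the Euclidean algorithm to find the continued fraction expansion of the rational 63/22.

[2; 1, 6, 3]

Run the Euclidean algorithm on 63 and 22; the successive quotients are the partial quotients a_0, a_1, ... (each step inverts the fractional part left over by the previous one):
  63 = 2*22 + 19, so a_0 = 2.
  22 = 1*19 + 3, so a_1 = 1.
  19 = 6*3 + 1, so a_2 = 6.
  3 = 3*1 + 0, so a_3 = 3.
The remainder reaches 0 after 4 divisions, so the expansion has 4 partial quotients, read off in order.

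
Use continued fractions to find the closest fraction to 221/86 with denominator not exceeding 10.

Expand x = 221/86 as a continued fraction with the Euclidean algorithm:
  221 = 2*86 + 49, so a_0 = 2.
  86 = 1*49 + 37, so a_1 = 1.
  49 = 1*37 + 12, so a_2 = 1.
  37 = 3*12 + 1, so a_3 = 3.
  12 = 12*1 + 0, so a_4 = 12.
so x = [2; 1, 1, 3, 12].
Convergents (p_i = a_i*p_{i-1} + p_{i-2}, q_i = a_i*q_{i-1} + q_{i-2} with p_{-2}=0, p_{-1}=1, q_{-2}=1, q_{-1}=0), until the denominator exceeds 10:
  i=0: a_0=2, p_0 = 2*1 + 0 = 2, q_0 = 2*0 + 1 = 1.
  i=1: a_1=1, p_1 = 1*2 + 1 = 3, q_1 = 1*1 + 0 = 1.
  i=2: a_2=1, p_2 = 1*3 + 2 = 5, q_2 = 1*1 + 1 = 2.
  i=3: a_3=3, p_3 = 3*5 + 3 = 18, q_3 = 3*2 + 1 = 7.
  i=4: a_4=12, p_4 = 12*18 + 5 = 221, q_4 = 12*7 + 2 = 86.
q_4 = 86 > 10, so the last convergent with denominator <= 10 is p_3/q_3 = 18/7.
The closest fraction with denominator <= 10 is either p_3/q_3 or the intermediate fraction (k*p_3 + p_2)/(k*q_3 + q_2) with the largest k >= 1 whose denominator stays <= 10; these approach x as k grows, and every other convergent or intermediate fraction in range is farther away.
Largest k: floor((10 - q_2)/q_3) = floor((10 - 2)/7) = 1.
That gives (1*18 + 5)/(1*7 + 2) = 23/9.
Compare the errors: |x - 18/7| = |221*7 - 18*86|/(86*7) = 1/602, and |x - 23/9| = |221*9 - 23*86|/(86*9) = 11/774.
Cross-multiplying, 1*774 = 774 < 6622 = 11*602, so 1/602 is smaller: the convergent 18/7 is closer to x than 23/9.

18/7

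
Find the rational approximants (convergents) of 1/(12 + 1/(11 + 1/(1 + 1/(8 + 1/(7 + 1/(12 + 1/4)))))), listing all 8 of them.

Using the convergent recurrence p_i = a_i*p_{i-1} + p_{i-2}, q_i = a_i*q_{i-1} + q_{i-2} with p_{-2}=0, p_{-1}=1, q_{-2}=1, q_{-1}=0:
  i=0: a_0=0, p_0 = 0*1 + 0 = 0, q_0 = 0*0 + 1 = 1.
  i=1: a_1=12, p_1 = 12*0 + 1 = 1, q_1 = 12*1 + 0 = 12.
  i=2: a_2=11, p_2 = 11*1 + 0 = 11, q_2 = 11*12 + 1 = 133.
  i=3: a_3=1, p_3 = 1*11 + 1 = 12, q_3 = 1*133 + 12 = 145.
  i=4: a_4=8, p_4 = 8*12 + 11 = 107, q_4 = 8*145 + 133 = 1293.
  i=5: a_5=7, p_5 = 7*107 + 12 = 761, q_5 = 7*1293 + 145 = 9196.
  i=6: a_6=12, p_6 = 12*761 + 107 = 9239, q_6 = 12*9196 + 1293 = 111645.
  i=7: a_7=4, p_7 = 4*9239 + 761 = 37717, q_7 = 4*111645 + 9196 = 455776.

0/1, 1/12, 11/133, 12/145, 107/1293, 761/9196, 9239/111645, 37717/455776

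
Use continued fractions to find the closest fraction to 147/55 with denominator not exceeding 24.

Expand x = 147/55 as a continued fraction with the Euclidean algorithm:
  147 = 2*55 + 37, so a_0 = 2.
  55 = 1*37 + 18, so a_1 = 1.
  37 = 2*18 + 1, so a_2 = 2.
  18 = 18*1 + 0, so a_3 = 18.
so x = [2; 1, 2, 18].
Convergents (p_i = a_i*p_{i-1} + p_{i-2}, q_i = a_i*q_{i-1} + q_{i-2} with p_{-2}=0, p_{-1}=1, q_{-2}=1, q_{-1}=0), until the denominator exceeds 24:
  i=0: a_0=2, p_0 = 2*1 + 0 = 2, q_0 = 2*0 + 1 = 1.
  i=1: a_1=1, p_1 = 1*2 + 1 = 3, q_1 = 1*1 + 0 = 1.
  i=2: a_2=2, p_2 = 2*3 + 2 = 8, q_2 = 2*1 + 1 = 3.
  i=3: a_3=18, p_3 = 18*8 + 3 = 147, q_3 = 18*3 + 1 = 55.
q_3 = 55 > 24, so the last convergent with denominator <= 24 is p_2/q_2 = 8/3.
The closest fraction with denominator <= 24 is either p_2/q_2 or the intermediate fraction (k*p_2 + p_1)/(k*q_2 + q_1) with the largest k >= 1 whose denominator stays <= 24; these approach x as k grows, and every other convergent or intermediate fraction in range is farther away.
Largest k: floor((24 - q_1)/q_2) = floor((24 - 1)/3) = 7.
That gives (7*8 + 3)/(7*3 + 1) = 59/22.
Compare the errors: |x - 8/3| = |147*3 - 8*55|/(55*3) = 1/165, and |x - 59/22| = |147*22 - 59*55|/(55*22) = 11/1210.
Cross-multiplying, 1*1210 = 1210 < 1815 = 11*165, so 1/165 is smaller: the convergent 8/3 is closer to x than 59/22.

8/3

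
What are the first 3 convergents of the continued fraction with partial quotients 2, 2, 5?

2/1, 5/2, 27/11

Using the convergent recurrence p_i = a_i*p_{i-1} + p_{i-2}, q_i = a_i*q_{i-1} + q_{i-2} with p_{-2}=0, p_{-1}=1, q_{-2}=1, q_{-1}=0:
  i=0: a_0=2, p_0 = 2*1 + 0 = 2, q_0 = 2*0 + 1 = 1.
  i=1: a_1=2, p_1 = 2*2 + 1 = 5, q_1 = 2*1 + 0 = 2.
  i=2: a_2=5, p_2 = 5*5 + 2 = 27, q_2 = 5*2 + 1 = 11.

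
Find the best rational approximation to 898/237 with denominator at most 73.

269/71

Expand x = 898/237 as a continued fraction with the Euclidean algorithm:
  898 = 3*237 + 187, so a_0 = 3.
  237 = 1*187 + 50, so a_1 = 1.
  187 = 3*50 + 37, so a_2 = 3.
  50 = 1*37 + 13, so a_3 = 1.
  37 = 2*13 + 11, so a_4 = 2.
  13 = 1*11 + 2, so a_5 = 1.
  11 = 5*2 + 1, so a_6 = 5.
  2 = 2*1 + 0, so a_7 = 2.
so x = [3; 1, 3, 1, 2, 1, 5, 2].
Convergents (p_i = a_i*p_{i-1} + p_{i-2}, q_i = a_i*q_{i-1} + q_{i-2} with p_{-2}=0, p_{-1}=1, q_{-2}=1, q_{-1}=0), until the denominator exceeds 73:
  i=0: a_0=3, p_0 = 3*1 + 0 = 3, q_0 = 3*0 + 1 = 1.
  i=1: a_1=1, p_1 = 1*3 + 1 = 4, q_1 = 1*1 + 0 = 1.
  i=2: a_2=3, p_2 = 3*4 + 3 = 15, q_2 = 3*1 + 1 = 4.
  i=3: a_3=1, p_3 = 1*15 + 4 = 19, q_3 = 1*4 + 1 = 5.
  i=4: a_4=2, p_4 = 2*19 + 15 = 53, q_4 = 2*5 + 4 = 14.
  i=5: a_5=1, p_5 = 1*53 + 19 = 72, q_5 = 1*14 + 5 = 19.
  i=6: a_6=5, p_6 = 5*72 + 53 = 413, q_6 = 5*19 + 14 = 109.
q_6 = 109 > 73, so the last convergent with denominator <= 73 is p_5/q_5 = 72/19.
The closest fraction with denominator <= 73 is either p_5/q_5 or the intermediate fraction (k*p_5 + p_4)/(k*q_5 + q_4) with the largest k >= 1 whose denominator stays <= 73; these approach x as k grows, and every other convergent or intermediate fraction in range is farther away.
Largest k: floor((73 - q_4)/q_5) = floor((73 - 14)/19) = 3.
That gives (3*72 + 53)/(3*19 + 14) = 269/71.
Compare the errors: |x - 72/19| = |898*19 - 72*237|/(237*19) = 2/4503, and |x - 269/71| = |898*71 - 269*237|/(237*71) = 5/16827.
Cross-multiplying, 5*4503 = 22515 < 33654 = 2*16827, so 5/16827 is smaller: the intermediate fraction 269/71 is closer to x than 72/19.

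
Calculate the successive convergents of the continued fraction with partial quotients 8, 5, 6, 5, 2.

8/1, 41/5, 254/31, 1311/160, 2876/351

Using the convergent recurrence p_i = a_i*p_{i-1} + p_{i-2}, q_i = a_i*q_{i-1} + q_{i-2} with p_{-2}=0, p_{-1}=1, q_{-2}=1, q_{-1}=0:
  i=0: a_0=8, p_0 = 8*1 + 0 = 8, q_0 = 8*0 + 1 = 1.
  i=1: a_1=5, p_1 = 5*8 + 1 = 41, q_1 = 5*1 + 0 = 5.
  i=2: a_2=6, p_2 = 6*41 + 8 = 254, q_2 = 6*5 + 1 = 31.
  i=3: a_3=5, p_3 = 5*254 + 41 = 1311, q_3 = 5*31 + 5 = 160.
  i=4: a_4=2, p_4 = 2*1311 + 254 = 2876, q_4 = 2*160 + 31 = 351.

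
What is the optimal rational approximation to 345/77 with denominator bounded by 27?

112/25

Expand x = 345/77 as a continued fraction with the Euclidean algorithm:
  345 = 4*77 + 37, so a_0 = 4.
  77 = 2*37 + 3, so a_1 = 2.
  37 = 12*3 + 1, so a_2 = 12.
  3 = 3*1 + 0, so a_3 = 3.
so x = [4; 2, 12, 3].
Convergents (p_i = a_i*p_{i-1} + p_{i-2}, q_i = a_i*q_{i-1} + q_{i-2} with p_{-2}=0, p_{-1}=1, q_{-2}=1, q_{-1}=0), until the denominator exceeds 27:
  i=0: a_0=4, p_0 = 4*1 + 0 = 4, q_0 = 4*0 + 1 = 1.
  i=1: a_1=2, p_1 = 2*4 + 1 = 9, q_1 = 2*1 + 0 = 2.
  i=2: a_2=12, p_2 = 12*9 + 4 = 112, q_2 = 12*2 + 1 = 25.
  i=3: a_3=3, p_3 = 3*112 + 9 = 345, q_3 = 3*25 + 2 = 77.
q_3 = 77 > 27, so the last convergent with denominator <= 27 is p_2/q_2 = 112/25.
The closest fraction with denominator <= 27 is either p_2/q_2 or the intermediate fraction (k*p_2 + p_1)/(k*q_2 + q_1) with the largest k >= 1 whose denominator stays <= 27; these approach x as k grows, and every other convergent or intermediate fraction in range is farther away.
Largest k: floor((27 - q_1)/q_2) = floor((27 - 2)/25) = 1.
That gives (1*112 + 9)/(1*25 + 2) = 121/27.
Compare the errors: |x - 112/25| = |345*25 - 112*77|/(77*25) = 1/1925, and |x - 121/27| = |345*27 - 121*77|/(77*27) = 2/2079.
Cross-multiplying, 1*2079 = 2079 < 3850 = 2*1925, so 1/1925 is smaller: the convergent 112/25 is closer to x than 121/27.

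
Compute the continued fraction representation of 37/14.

[2; 1, 1, 1, 4]

Run the Euclidean algorithm on 37 and 14; the successive quotients are the partial quotients a_0, a_1, ... (each step inverts the fractional part left over by the previous one):
  37 = 2*14 + 9, so a_0 = 2.
  14 = 1*9 + 5, so a_1 = 1.
  9 = 1*5 + 4, so a_2 = 1.
  5 = 1*4 + 1, so a_3 = 1.
  4 = 4*1 + 0, so a_4 = 4.
The remainder reaches 0 after 5 divisions, so the expansion has 5 partial quotients, read off in order.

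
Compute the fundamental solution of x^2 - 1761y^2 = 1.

(x, y) = (1175, 28)

First expand sqrt(1761) as a continued fraction. With x_i = (sqrt(1761) + m_i)/d_i and (m_0, d_0) = (0, 1): a_0 = floor(sqrt(1761)) = 41, since 41^2 = 1681 <= 1761 < 1764 = 42^2.
Iterate m_{i+1} = d_i*a_i - m_i, d_{i+1} = (1761 - m_{i+1}^2)/d_i, a_{i+1} = floor((a_0 + m_{i+1})/d_{i+1}):
  m_1 = 1*41 - 0 = 41, d_1 = (1761 - 41^2)/1 = 80/1 = 80, a_1 = floor((41 + 41)/80) = 1.
  m_2 = 80*1 - 41 = 39, d_2 = (1761 - 39^2)/80 = 240/80 = 3, a_2 = floor((41 + 39)/3) = 26.
  m_3 = 3*26 - 39 = 39, d_3 = (1761 - 39^2)/3 = 240/3 = 80, a_3 = floor((41 + 39)/80) = 1.
  m_4 = 80*1 - 39 = 41, d_4 = (1761 - 41^2)/80 = 80/80 = 1, a_4 = floor((41 + 41)/1) = 82.
  m_5 = 1*82 - 41 = 41, d_5 = (1761 - 41^2)/1 = 80/1 = 80: (m_5, d_5) = (m_1, d_1) = (41, 80), so from here the quotients repeat a_1, ..., a_4; the period length is 4.
So sqrt(1761) = [41; (1, 26, 1, 82)] with period length k = 4.
k is even, so the fundamental solution of x^2 - 1761y^2 = 1 is (p_{k-1}, q_{k-1}) = (p_3, q_3); compute convergents through index 3.
Convergents (p_i = a_i*p_{i-1} + p_{i-2}, q_i = a_i*q_{i-1} + q_{i-2} with p_{-2}=0, p_{-1}=1, q_{-2}=1, q_{-1}=0):
  i=0: a_0=41, p_0 = 41*1 + 0 = 41, q_0 = 41*0 + 1 = 1.
  i=1: a_1=1, p_1 = 1*41 + 1 = 42, q_1 = 1*1 + 0 = 1.
  i=2: a_2=26, p_2 = 26*42 + 41 = 1133, q_2 = 26*1 + 1 = 27.
  i=3: a_3=1, p_3 = 1*1133 + 42 = 1175, q_3 = 1*27 + 1 = 28.
Check: 1175^2 - 1761*28^2 = 1380625 - 1380624 = 1, so (x, y) = (1175, 28) solves the equation, and by the theorem it is the least positive solution.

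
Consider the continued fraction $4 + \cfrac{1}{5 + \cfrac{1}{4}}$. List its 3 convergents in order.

4/1, 21/5, 88/21

Using the convergent recurrence p_i = a_i*p_{i-1} + p_{i-2}, q_i = a_i*q_{i-1} + q_{i-2} with p_{-2}=0, p_{-1}=1, q_{-2}=1, q_{-1}=0:
  i=0: a_0=4, p_0 = 4*1 + 0 = 4, q_0 = 4*0 + 1 = 1.
  i=1: a_1=5, p_1 = 5*4 + 1 = 21, q_1 = 5*1 + 0 = 5.
  i=2: a_2=4, p_2 = 4*21 + 4 = 88, q_2 = 4*5 + 1 = 21.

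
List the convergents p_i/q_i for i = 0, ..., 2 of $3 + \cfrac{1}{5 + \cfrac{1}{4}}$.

Using the convergent recurrence p_i = a_i*p_{i-1} + p_{i-2}, q_i = a_i*q_{i-1} + q_{i-2} with p_{-2}=0, p_{-1}=1, q_{-2}=1, q_{-1}=0:
  i=0: a_0=3, p_0 = 3*1 + 0 = 3, q_0 = 3*0 + 1 = 1.
  i=1: a_1=5, p_1 = 5*3 + 1 = 16, q_1 = 5*1 + 0 = 5.
  i=2: a_2=4, p_2 = 4*16 + 3 = 67, q_2 = 4*5 + 1 = 21.

3/1, 16/5, 67/21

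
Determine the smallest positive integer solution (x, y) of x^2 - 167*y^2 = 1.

First expand sqrt(167) as a continued fraction. With x_i = (sqrt(167) + m_i)/d_i and (m_0, d_0) = (0, 1): a_0 = floor(sqrt(167)) = 12, since 12^2 = 144 <= 167 < 169 = 13^2.
Iterate m_{i+1} = d_i*a_i - m_i, d_{i+1} = (167 - m_{i+1}^2)/d_i, a_{i+1} = floor((a_0 + m_{i+1})/d_{i+1}):
  m_1 = 1*12 - 0 = 12, d_1 = (167 - 12^2)/1 = 23/1 = 23, a_1 = floor((12 + 12)/23) = 1.
  m_2 = 23*1 - 12 = 11, d_2 = (167 - 11^2)/23 = 46/23 = 2, a_2 = floor((12 + 11)/2) = 11.
  m_3 = 2*11 - 11 = 11, d_3 = (167 - 11^2)/2 = 46/2 = 23, a_3 = floor((12 + 11)/23) = 1.
  m_4 = 23*1 - 11 = 12, d_4 = (167 - 12^2)/23 = 23/23 = 1, a_4 = floor((12 + 12)/1) = 24.
  m_5 = 1*24 - 12 = 12, d_5 = (167 - 12^2)/1 = 23/1 = 23: (m_5, d_5) = (m_1, d_1) = (12, 23), so from here the quotients repeat a_1, ..., a_4; the period length is 4.
So sqrt(167) = [12; (1, 11, 1, 24)] with period length k = 4.
k is even, so the fundamental solution of x^2 - 167y^2 = 1 is (p_{k-1}, q_{k-1}) = (p_3, q_3); compute convergents through index 3.
Convergents (p_i = a_i*p_{i-1} + p_{i-2}, q_i = a_i*q_{i-1} + q_{i-2} with p_{-2}=0, p_{-1}=1, q_{-2}=1, q_{-1}=0):
  i=0: a_0=12, p_0 = 12*1 + 0 = 12, q_0 = 12*0 + 1 = 1.
  i=1: a_1=1, p_1 = 1*12 + 1 = 13, q_1 = 1*1 + 0 = 1.
  i=2: a_2=11, p_2 = 11*13 + 12 = 155, q_2 = 11*1 + 1 = 12.
  i=3: a_3=1, p_3 = 1*155 + 13 = 168, q_3 = 1*12 + 1 = 13.
Check: 168^2 - 167*13^2 = 28224 - 28223 = 1, so (x, y) = (168, 13) solves the equation, and by the theorem it is the least positive solution.

(x, y) = (168, 13)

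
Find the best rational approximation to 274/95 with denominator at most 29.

75/26

Expand x = 274/95 as a continued fraction with the Euclidean algorithm:
  274 = 2*95 + 84, so a_0 = 2.
  95 = 1*84 + 11, so a_1 = 1.
  84 = 7*11 + 7, so a_2 = 7.
  11 = 1*7 + 4, so a_3 = 1.
  7 = 1*4 + 3, so a_4 = 1.
  4 = 1*3 + 1, so a_5 = 1.
  3 = 3*1 + 0, so a_6 = 3.
so x = [2; 1, 7, 1, 1, 1, 3].
Convergents (p_i = a_i*p_{i-1} + p_{i-2}, q_i = a_i*q_{i-1} + q_{i-2} with p_{-2}=0, p_{-1}=1, q_{-2}=1, q_{-1}=0), until the denominator exceeds 29:
  i=0: a_0=2, p_0 = 2*1 + 0 = 2, q_0 = 2*0 + 1 = 1.
  i=1: a_1=1, p_1 = 1*2 + 1 = 3, q_1 = 1*1 + 0 = 1.
  i=2: a_2=7, p_2 = 7*3 + 2 = 23, q_2 = 7*1 + 1 = 8.
  i=3: a_3=1, p_3 = 1*23 + 3 = 26, q_3 = 1*8 + 1 = 9.
  i=4: a_4=1, p_4 = 1*26 + 23 = 49, q_4 = 1*9 + 8 = 17.
  i=5: a_5=1, p_5 = 1*49 + 26 = 75, q_5 = 1*17 + 9 = 26.
  i=6: a_6=3, p_6 = 3*75 + 49 = 274, q_6 = 3*26 + 17 = 95.
q_6 = 95 > 29, so the last convergent with denominator <= 29 is p_5/q_5 = 75/26.
The closest fraction with denominator <= 29 is either p_5/q_5 or the intermediate fraction (k*p_5 + p_4)/(k*q_5 + q_4) with the largest k >= 1 whose denominator stays <= 29; these approach x as k grows, and every other convergent or intermediate fraction in range is farther away.
Largest k: floor((29 - q_4)/q_5) = floor((29 - 17)/26) = 0.
Since k = 0, no intermediate fraction beyond p_5/q_5 has denominator <= 29, so the convergent 75/26 is the closest (its error is |274*26 - 75*95|/(95*26) = 1/2470).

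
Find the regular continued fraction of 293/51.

[5; 1, 2, 1, 12]

Run the Euclidean algorithm on 293 and 51; the successive quotients are the partial quotients a_0, a_1, ... (each step inverts the fractional part left over by the previous one):
  293 = 5*51 + 38, so a_0 = 5.
  51 = 1*38 + 13, so a_1 = 1.
  38 = 2*13 + 12, so a_2 = 2.
  13 = 1*12 + 1, so a_3 = 1.
  12 = 12*1 + 0, so a_4 = 12.
The remainder reaches 0 after 5 divisions, so the expansion has 5 partial quotients, read off in order.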